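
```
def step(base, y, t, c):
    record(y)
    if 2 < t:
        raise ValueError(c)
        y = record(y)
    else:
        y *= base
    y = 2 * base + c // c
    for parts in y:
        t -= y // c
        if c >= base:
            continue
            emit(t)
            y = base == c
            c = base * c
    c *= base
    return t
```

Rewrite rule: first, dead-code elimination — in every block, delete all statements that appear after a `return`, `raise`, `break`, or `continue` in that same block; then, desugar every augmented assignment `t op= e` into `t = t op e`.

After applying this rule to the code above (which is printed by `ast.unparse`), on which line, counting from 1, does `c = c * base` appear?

12

Transformed code:
def step(base, y, t, c):
    record(y)
    if 2 < t:
        raise ValueError(c)
    else:
        y = y * base
    y = 2 * base + c // c
    for parts in y:
        t = t - y // c
        if c >= base:
            continue
    c = c * base
    return t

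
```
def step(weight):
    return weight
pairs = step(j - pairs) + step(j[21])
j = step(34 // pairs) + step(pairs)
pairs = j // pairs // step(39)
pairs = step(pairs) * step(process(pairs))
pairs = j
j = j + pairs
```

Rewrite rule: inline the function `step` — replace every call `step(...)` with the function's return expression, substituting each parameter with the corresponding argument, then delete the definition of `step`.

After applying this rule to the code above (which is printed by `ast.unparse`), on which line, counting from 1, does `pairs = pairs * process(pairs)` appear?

4

Transformed code:
pairs = j - pairs + j[21]
j = 34 // pairs + pairs
pairs = j // pairs // 39
pairs = pairs * process(pairs)
pairs = j
j = j + pairs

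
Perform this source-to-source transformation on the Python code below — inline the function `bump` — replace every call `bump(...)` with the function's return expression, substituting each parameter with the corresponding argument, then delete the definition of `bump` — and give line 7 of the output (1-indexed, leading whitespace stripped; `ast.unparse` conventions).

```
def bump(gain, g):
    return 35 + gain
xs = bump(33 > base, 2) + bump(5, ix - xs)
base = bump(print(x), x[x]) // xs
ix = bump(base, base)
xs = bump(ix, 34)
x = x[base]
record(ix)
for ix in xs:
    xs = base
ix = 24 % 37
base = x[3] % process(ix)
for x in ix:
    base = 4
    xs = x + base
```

Transformed code:
xs = 35 + (33 > base) + (35 + 5)
base = (35 + print(x)) // xs
ix = 35 + base
xs = 35 + ix
x = x[base]
record(ix)
for ix in xs:
    xs = base
ix = 24 % 37
base = x[3] % process(ix)
for x in ix:
    base = 4
    xs = x + base

for ix in xs:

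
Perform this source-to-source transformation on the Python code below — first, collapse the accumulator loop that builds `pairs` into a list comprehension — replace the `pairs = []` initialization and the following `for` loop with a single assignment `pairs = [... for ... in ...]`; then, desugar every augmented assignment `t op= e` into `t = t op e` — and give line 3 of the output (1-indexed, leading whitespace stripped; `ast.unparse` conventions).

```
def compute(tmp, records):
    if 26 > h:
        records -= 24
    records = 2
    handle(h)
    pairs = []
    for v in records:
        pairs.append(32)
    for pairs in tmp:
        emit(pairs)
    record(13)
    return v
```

Transformed code:
def compute(tmp, records):
    if 26 > h:
        records = records - 24
    records = 2
    handle(h)
    pairs = [32 for v in records]
    for pairs in tmp:
        emit(pairs)
    record(13)
    return v

records = records - 24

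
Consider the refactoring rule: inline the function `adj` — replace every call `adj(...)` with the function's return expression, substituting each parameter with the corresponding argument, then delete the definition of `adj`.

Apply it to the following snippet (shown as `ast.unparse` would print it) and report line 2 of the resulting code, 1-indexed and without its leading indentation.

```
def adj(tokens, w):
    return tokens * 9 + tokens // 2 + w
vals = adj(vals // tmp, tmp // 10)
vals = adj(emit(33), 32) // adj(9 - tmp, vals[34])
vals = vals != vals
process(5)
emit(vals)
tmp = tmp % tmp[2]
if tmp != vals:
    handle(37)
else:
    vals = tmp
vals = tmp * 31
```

Transformed code:
vals = vals // tmp * 9 + vals // tmp // 2 + tmp // 10
vals = (emit(33) * 9 + emit(33) // 2 + 32) // ((9 - tmp) * 9 + (9 - tmp) // 2 + vals[34])
vals = vals != vals
process(5)
emit(vals)
tmp = tmp % tmp[2]
if tmp != vals:
    handle(37)
else:
    vals = tmp
vals = tmp * 31

vals = (emit(33) * 9 + emit(33) // 2 + 32) // ((9 - tmp) * 9 + (9 - tmp) // 2 + vals[34])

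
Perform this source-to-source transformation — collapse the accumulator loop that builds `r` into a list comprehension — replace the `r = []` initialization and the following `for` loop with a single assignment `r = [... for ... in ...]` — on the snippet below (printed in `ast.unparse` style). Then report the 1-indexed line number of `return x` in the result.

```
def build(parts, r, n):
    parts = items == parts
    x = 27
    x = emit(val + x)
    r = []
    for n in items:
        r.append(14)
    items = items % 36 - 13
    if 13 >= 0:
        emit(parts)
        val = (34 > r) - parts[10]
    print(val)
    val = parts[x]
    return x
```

Transformed code:
def build(parts, r, n):
    parts = items == parts
    x = 27
    x = emit(val + x)
    r = [14 for n in items]
    items = items % 36 - 13
    if 13 >= 0:
        emit(parts)
        val = (34 > r) - parts[10]
    print(val)
    val = parts[x]
    return x

12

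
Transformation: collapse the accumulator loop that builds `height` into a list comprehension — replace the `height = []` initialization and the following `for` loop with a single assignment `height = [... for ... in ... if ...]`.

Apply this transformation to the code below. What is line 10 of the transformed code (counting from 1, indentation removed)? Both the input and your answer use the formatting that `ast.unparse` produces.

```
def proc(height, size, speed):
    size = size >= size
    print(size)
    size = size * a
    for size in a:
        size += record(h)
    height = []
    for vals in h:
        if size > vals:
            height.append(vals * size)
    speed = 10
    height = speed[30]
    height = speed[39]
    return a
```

height = speed[39]

Transformed code:
def proc(height, size, speed):
    size = size >= size
    print(size)
    size = size * a
    for size in a:
        size += record(h)
    height = [vals * size for vals in h if size > vals]
    speed = 10
    height = speed[30]
    height = speed[39]
    return a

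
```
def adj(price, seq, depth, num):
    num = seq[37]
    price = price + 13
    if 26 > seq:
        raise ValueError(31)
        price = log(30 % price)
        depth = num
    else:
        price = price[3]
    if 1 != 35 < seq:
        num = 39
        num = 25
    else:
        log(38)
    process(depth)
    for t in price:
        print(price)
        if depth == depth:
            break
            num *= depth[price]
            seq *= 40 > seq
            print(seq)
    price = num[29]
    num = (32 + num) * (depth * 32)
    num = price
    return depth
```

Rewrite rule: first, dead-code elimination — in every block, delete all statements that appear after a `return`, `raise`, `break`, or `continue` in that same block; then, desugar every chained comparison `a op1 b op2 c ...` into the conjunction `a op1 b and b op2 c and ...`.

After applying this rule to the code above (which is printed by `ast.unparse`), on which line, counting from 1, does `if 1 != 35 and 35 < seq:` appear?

8

Transformed code:
def adj(price, seq, depth, num):
    num = seq[37]
    price = price + 13
    if 26 > seq:
        raise ValueError(31)
    else:
        price = price[3]
    if 1 != 35 and 35 < seq:
        num = 39
        num = 25
    else:
        log(38)
    process(depth)
    for t in price:
        print(price)
        if depth == depth:
            break
    price = num[29]
    num = (32 + num) * (depth * 32)
    num = price
    return depth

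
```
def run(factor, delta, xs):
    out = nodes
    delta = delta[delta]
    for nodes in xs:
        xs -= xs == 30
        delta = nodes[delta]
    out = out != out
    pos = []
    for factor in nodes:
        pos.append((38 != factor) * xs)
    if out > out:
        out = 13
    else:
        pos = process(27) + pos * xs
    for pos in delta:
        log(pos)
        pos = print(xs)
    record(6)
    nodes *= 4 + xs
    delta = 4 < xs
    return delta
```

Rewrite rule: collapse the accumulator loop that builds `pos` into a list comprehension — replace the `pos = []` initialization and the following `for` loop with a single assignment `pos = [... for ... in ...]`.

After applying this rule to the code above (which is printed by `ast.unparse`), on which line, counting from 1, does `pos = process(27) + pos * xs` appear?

12

Transformed code:
def run(factor, delta, xs):
    out = nodes
    delta = delta[delta]
    for nodes in xs:
        xs -= xs == 30
        delta = nodes[delta]
    out = out != out
    pos = [(38 != factor) * xs for factor in nodes]
    if out > out:
        out = 13
    else:
        pos = process(27) + pos * xs
    for pos in delta:
        log(pos)
        pos = print(xs)
    record(6)
    nodes *= 4 + xs
    delta = 4 < xs
    return delta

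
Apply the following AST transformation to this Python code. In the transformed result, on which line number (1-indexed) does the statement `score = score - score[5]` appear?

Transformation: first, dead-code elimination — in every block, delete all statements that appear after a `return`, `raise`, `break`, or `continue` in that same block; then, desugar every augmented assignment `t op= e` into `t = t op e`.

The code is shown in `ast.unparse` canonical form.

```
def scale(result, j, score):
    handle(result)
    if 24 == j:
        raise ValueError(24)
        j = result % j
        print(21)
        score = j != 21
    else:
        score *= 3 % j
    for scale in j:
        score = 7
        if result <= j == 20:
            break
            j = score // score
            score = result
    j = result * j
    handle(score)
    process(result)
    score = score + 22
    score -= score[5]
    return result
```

Transformed code:
def scale(result, j, score):
    handle(result)
    if 24 == j:
        raise ValueError(24)
    else:
        score = score * (3 % j)
    for scale in j:
        score = 7
        if result <= j == 20:
            break
    j = result * j
    handle(score)
    process(result)
    score = score + 22
    score = score - score[5]
    return result

15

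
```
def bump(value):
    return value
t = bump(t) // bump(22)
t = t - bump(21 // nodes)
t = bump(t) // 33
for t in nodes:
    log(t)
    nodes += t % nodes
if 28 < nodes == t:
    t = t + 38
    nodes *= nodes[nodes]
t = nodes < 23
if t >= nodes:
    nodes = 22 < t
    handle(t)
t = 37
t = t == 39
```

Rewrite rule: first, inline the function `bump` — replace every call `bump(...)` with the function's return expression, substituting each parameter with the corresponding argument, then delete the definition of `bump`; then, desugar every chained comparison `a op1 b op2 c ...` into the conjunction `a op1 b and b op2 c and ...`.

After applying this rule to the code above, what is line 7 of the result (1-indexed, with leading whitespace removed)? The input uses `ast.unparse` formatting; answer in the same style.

if 28 < nodes and nodes == t:

Transformed code:
t = t // 22
t = t - 21 // nodes
t = t // 33
for t in nodes:
    log(t)
    nodes += t % nodes
if 28 < nodes and nodes == t:
    t = t + 38
    nodes *= nodes[nodes]
t = nodes < 23
if t >= nodes:
    nodes = 22 < t
    handle(t)
t = 37
t = t == 39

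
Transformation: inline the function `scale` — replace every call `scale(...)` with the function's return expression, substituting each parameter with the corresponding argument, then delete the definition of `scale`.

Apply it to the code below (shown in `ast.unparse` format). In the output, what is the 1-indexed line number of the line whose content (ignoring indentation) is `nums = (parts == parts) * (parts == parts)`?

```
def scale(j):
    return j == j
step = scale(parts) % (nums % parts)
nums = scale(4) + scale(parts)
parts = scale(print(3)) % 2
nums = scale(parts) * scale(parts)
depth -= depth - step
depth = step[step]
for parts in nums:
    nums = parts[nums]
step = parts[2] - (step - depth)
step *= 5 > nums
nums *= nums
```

4

Transformed code:
step = (parts == parts) % (nums % parts)
nums = (4 == 4) + (parts == parts)
parts = (print(3) == print(3)) % 2
nums = (parts == parts) * (parts == parts)
depth -= depth - step
depth = step[step]
for parts in nums:
    nums = parts[nums]
step = parts[2] - (step - depth)
step *= 5 > nums
nums *= nums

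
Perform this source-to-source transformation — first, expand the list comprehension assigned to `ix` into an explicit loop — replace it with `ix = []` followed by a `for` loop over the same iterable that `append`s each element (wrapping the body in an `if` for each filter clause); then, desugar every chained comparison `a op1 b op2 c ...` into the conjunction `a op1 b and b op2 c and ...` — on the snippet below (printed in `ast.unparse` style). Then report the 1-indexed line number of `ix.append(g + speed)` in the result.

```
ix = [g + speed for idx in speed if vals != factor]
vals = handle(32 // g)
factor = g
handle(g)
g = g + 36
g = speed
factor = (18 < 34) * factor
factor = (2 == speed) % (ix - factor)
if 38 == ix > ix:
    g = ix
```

4

Transformed code:
ix = []
for idx in speed:
    if vals != factor:
        ix.append(g + speed)
vals = handle(32 // g)
factor = g
handle(g)
g = g + 36
g = speed
factor = (18 < 34) * factor
factor = (2 == speed) % (ix - factor)
if 38 == ix and ix > ix:
    g = ix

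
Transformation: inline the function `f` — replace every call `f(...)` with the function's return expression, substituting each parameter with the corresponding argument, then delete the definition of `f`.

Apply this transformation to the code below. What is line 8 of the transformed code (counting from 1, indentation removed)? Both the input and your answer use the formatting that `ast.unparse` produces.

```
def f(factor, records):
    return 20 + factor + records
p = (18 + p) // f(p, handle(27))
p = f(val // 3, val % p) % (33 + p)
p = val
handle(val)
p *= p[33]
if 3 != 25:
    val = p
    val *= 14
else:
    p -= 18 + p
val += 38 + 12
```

Transformed code:
p = (18 + p) // (20 + p + handle(27))
p = (20 + val // 3 + val % p) % (33 + p)
p = val
handle(val)
p *= p[33]
if 3 != 25:
    val = p
    val *= 14
else:
    p -= 18 + p
val += 38 + 12

val *= 14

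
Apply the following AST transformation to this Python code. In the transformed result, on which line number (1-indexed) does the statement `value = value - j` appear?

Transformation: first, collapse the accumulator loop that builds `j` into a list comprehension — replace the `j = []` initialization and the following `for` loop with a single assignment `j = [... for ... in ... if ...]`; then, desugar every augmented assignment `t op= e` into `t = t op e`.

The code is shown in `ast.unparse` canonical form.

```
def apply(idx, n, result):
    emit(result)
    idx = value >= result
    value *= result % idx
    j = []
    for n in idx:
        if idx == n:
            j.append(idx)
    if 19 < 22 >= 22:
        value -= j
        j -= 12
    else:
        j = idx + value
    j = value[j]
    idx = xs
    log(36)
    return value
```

7

Transformed code:
def apply(idx, n, result):
    emit(result)
    idx = value >= result
    value = value * (result % idx)
    j = [idx for n in idx if idx == n]
    if 19 < 22 >= 22:
        value = value - j
        j = j - 12
    else:
        j = idx + value
    j = value[j]
    idx = xs
    log(36)
    return value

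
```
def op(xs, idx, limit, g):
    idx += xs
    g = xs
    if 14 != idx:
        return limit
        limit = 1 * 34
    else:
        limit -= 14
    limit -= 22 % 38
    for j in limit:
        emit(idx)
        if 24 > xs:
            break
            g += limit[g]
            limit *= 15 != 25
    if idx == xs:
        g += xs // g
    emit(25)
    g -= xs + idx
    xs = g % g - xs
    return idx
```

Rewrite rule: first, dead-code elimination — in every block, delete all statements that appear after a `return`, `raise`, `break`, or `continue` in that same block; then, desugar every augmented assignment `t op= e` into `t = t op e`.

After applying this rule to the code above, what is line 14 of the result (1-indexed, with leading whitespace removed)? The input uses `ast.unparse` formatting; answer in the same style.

g = g + xs // g

Transformed code:
def op(xs, idx, limit, g):
    idx = idx + xs
    g = xs
    if 14 != idx:
        return limit
    else:
        limit = limit - 14
    limit = limit - 22 % 38
    for j in limit:
        emit(idx)
        if 24 > xs:
            break
    if idx == xs:
        g = g + xs // g
    emit(25)
    g = g - (xs + idx)
    xs = g % g - xs
    return idx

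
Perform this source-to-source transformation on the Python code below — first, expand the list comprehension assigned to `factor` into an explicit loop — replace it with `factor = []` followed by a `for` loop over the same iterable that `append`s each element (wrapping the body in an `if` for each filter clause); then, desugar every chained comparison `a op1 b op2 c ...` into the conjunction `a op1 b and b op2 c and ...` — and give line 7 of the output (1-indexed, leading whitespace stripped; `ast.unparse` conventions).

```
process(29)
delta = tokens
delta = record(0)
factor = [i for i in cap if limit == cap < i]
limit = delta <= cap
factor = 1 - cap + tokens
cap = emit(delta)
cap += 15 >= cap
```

factor.append(i)

Transformed code:
process(29)
delta = tokens
delta = record(0)
factor = []
for i in cap:
    if limit == cap and cap < i:
        factor.append(i)
limit = delta <= cap
factor = 1 - cap + tokens
cap = emit(delta)
cap += 15 >= cap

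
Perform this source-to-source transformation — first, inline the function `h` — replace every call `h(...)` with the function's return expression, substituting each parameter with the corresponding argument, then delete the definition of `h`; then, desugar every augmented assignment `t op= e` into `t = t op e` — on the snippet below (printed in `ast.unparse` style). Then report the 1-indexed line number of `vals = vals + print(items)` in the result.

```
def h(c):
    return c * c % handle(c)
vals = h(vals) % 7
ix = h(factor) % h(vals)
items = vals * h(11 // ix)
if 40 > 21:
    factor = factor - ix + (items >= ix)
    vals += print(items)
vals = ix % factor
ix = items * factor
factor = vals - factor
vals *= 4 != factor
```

Transformed code:
vals = vals * vals % handle(vals) % 7
ix = factor * factor % handle(factor) % (vals * vals % handle(vals))
items = vals * (11 // ix * (11 // ix) % handle(11 // ix))
if 40 > 21:
    factor = factor - ix + (items >= ix)
    vals = vals + print(items)
vals = ix % factor
ix = items * factor
factor = vals - factor
vals = vals * (4 != factor)

6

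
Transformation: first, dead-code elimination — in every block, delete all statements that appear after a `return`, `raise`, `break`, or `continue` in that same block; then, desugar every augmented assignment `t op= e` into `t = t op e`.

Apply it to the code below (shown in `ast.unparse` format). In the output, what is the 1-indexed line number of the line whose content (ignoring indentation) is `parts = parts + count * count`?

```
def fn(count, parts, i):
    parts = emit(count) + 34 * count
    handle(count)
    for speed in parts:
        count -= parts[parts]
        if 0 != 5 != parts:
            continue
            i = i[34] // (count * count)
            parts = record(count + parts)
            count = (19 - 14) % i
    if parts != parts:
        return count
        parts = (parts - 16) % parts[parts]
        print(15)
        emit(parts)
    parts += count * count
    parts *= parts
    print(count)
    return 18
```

10

Transformed code:
def fn(count, parts, i):
    parts = emit(count) + 34 * count
    handle(count)
    for speed in parts:
        count = count - parts[parts]
        if 0 != 5 != parts:
            continue
    if parts != parts:
        return count
    parts = parts + count * count
    parts = parts * parts
    print(count)
    return 18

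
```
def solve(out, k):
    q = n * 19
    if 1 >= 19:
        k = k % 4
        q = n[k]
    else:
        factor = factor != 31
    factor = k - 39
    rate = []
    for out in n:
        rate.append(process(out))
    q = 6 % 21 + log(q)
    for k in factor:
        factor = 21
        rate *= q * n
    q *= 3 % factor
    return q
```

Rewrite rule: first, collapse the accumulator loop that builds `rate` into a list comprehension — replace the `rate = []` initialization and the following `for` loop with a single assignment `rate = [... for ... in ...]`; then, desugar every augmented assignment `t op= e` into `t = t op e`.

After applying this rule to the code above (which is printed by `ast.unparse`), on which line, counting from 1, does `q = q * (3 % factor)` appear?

Transformed code:
def solve(out, k):
    q = n * 19
    if 1 >= 19:
        k = k % 4
        q = n[k]
    else:
        factor = factor != 31
    factor = k - 39
    rate = [process(out) for out in n]
    q = 6 % 21 + log(q)
    for k in factor:
        factor = 21
        rate = rate * (q * n)
    q = q * (3 % factor)
    return q

14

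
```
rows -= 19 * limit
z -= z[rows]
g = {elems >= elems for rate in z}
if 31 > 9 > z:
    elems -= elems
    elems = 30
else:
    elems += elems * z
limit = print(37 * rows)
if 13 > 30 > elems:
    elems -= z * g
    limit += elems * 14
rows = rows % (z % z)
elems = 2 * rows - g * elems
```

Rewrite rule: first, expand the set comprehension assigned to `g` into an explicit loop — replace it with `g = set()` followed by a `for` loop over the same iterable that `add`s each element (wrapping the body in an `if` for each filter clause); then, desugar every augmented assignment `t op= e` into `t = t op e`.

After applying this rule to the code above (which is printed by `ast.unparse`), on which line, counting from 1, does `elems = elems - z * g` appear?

Transformed code:
rows = rows - 19 * limit
z = z - z[rows]
g = set()
for rate in z:
    g.add(elems >= elems)
if 31 > 9 > z:
    elems = elems - elems
    elems = 30
else:
    elems = elems + elems * z
limit = print(37 * rows)
if 13 > 30 > elems:
    elems = elems - z * g
    limit = limit + elems * 14
rows = rows % (z % z)
elems = 2 * rows - g * elems

13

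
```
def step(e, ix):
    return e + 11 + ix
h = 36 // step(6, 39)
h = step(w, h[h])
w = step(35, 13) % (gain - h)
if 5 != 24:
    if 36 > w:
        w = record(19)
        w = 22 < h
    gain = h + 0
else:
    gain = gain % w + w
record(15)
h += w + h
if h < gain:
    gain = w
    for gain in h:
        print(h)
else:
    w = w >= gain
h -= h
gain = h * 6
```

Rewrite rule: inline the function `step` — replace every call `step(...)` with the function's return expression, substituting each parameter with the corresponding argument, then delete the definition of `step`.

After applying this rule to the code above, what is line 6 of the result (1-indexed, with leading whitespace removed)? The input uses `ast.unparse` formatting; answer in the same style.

Transformed code:
h = 36 // (6 + 11 + 39)
h = w + 11 + h[h]
w = (35 + 11 + 13) % (gain - h)
if 5 != 24:
    if 36 > w:
        w = record(19)
        w = 22 < h
    gain = h + 0
else:
    gain = gain % w + w
record(15)
h += w + h
if h < gain:
    gain = w
    for gain in h:
        print(h)
else:
    w = w >= gain
h -= h
gain = h * 6

w = record(19)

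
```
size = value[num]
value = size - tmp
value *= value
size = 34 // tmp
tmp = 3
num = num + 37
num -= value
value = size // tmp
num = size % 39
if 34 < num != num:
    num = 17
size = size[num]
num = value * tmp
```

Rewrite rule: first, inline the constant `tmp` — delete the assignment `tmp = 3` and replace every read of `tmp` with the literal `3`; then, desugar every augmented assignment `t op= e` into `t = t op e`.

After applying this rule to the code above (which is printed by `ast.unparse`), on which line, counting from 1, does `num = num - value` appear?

Transformed code:
size = value[num]
value = size - 3
value = value * value
size = 34 // 3
num = num + 37
num = num - value
value = size // 3
num = size % 39
if 34 < num != num:
    num = 17
size = size[num]
num = value * 3

6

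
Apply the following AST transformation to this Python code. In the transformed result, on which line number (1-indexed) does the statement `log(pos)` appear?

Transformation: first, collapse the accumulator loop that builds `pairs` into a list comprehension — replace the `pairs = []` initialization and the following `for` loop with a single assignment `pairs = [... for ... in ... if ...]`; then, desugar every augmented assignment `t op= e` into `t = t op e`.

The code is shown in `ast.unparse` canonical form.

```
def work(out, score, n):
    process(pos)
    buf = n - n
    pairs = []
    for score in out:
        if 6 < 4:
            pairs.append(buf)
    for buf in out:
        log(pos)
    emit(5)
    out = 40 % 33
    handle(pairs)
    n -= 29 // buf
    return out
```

6

Transformed code:
def work(out, score, n):
    process(pos)
    buf = n - n
    pairs = [buf for score in out if 6 < 4]
    for buf in out:
        log(pos)
    emit(5)
    out = 40 % 33
    handle(pairs)
    n = n - 29 // buf
    return out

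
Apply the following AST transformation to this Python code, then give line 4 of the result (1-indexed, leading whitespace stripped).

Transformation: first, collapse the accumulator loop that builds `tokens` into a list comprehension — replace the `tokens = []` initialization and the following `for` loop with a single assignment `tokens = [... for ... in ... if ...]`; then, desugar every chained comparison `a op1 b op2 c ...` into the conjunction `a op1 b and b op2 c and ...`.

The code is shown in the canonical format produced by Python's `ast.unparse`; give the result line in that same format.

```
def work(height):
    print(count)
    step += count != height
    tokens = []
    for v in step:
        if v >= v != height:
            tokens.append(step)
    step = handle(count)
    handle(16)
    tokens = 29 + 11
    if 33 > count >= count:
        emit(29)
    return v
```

Transformed code:
def work(height):
    print(count)
    step += count != height
    tokens = [step for v in step if v >= v and v != height]
    step = handle(count)
    handle(16)
    tokens = 29 + 11
    if 33 > count and count >= count:
        emit(29)
    return v

tokens = [step for v in step if v >= v and v != height]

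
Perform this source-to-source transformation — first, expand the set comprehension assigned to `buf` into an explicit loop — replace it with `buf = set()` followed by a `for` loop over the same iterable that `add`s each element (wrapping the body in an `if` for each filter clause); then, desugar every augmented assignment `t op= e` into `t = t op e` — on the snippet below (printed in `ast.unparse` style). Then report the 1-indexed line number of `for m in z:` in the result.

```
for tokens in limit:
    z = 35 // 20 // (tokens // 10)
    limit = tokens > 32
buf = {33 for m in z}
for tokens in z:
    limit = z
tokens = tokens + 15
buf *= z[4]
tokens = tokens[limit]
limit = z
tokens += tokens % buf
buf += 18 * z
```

5

Transformed code:
for tokens in limit:
    z = 35 // 20 // (tokens // 10)
    limit = tokens > 32
buf = set()
for m in z:
    buf.add(33)
for tokens in z:
    limit = z
tokens = tokens + 15
buf = buf * z[4]
tokens = tokens[limit]
limit = z
tokens = tokens + tokens % buf
buf = buf + 18 * z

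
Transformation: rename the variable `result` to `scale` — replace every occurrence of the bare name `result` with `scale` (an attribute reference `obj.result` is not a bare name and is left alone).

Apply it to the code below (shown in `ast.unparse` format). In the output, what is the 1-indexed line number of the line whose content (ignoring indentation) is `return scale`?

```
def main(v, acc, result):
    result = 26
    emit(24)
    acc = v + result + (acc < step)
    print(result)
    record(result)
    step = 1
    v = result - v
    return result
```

Transformed code:
def main(v, acc, scale):
    scale = 26
    emit(24)
    acc = v + scale + (acc < step)
    print(scale)
    record(scale)
    step = 1
    v = scale - v
    return scale

9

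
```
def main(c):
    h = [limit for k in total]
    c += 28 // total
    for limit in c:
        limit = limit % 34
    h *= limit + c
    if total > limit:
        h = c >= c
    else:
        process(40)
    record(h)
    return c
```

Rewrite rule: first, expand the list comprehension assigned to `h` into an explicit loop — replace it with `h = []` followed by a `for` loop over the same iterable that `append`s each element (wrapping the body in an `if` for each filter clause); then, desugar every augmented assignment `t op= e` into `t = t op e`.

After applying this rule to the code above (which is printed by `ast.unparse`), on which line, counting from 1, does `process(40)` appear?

Transformed code:
def main(c):
    h = []
    for k in total:
        h.append(limit)
    c = c + 28 // total
    for limit in c:
        limit = limit % 34
    h = h * (limit + c)
    if total > limit:
        h = c >= c
    else:
        process(40)
    record(h)
    return c

12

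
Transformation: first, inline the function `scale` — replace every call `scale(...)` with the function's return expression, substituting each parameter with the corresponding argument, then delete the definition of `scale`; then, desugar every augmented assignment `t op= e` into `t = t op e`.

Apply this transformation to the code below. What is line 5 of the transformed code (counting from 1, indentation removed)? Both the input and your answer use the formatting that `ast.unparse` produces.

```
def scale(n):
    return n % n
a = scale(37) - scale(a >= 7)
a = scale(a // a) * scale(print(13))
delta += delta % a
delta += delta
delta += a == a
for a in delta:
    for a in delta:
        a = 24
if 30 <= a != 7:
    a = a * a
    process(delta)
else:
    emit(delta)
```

delta = delta + (a == a)

Transformed code:
a = 37 % 37 - (a >= 7) % (a >= 7)
a = a // a % (a // a) * (print(13) % print(13))
delta = delta + delta % a
delta = delta + delta
delta = delta + (a == a)
for a in delta:
    for a in delta:
        a = 24
if 30 <= a != 7:
    a = a * a
    process(delta)
else:
    emit(delta)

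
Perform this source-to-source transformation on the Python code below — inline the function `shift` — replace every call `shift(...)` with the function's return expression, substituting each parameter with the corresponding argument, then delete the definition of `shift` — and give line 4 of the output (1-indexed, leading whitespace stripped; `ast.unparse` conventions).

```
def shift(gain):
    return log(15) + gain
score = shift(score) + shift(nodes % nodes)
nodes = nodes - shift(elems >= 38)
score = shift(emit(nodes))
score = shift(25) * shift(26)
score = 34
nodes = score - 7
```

Transformed code:
score = log(15) + score + (log(15) + nodes % nodes)
nodes = nodes - (log(15) + (elems >= 38))
score = log(15) + emit(nodes)
score = (log(15) + 25) * (log(15) + 26)
score = 34
nodes = score - 7

score = (log(15) + 25) * (log(15) + 26)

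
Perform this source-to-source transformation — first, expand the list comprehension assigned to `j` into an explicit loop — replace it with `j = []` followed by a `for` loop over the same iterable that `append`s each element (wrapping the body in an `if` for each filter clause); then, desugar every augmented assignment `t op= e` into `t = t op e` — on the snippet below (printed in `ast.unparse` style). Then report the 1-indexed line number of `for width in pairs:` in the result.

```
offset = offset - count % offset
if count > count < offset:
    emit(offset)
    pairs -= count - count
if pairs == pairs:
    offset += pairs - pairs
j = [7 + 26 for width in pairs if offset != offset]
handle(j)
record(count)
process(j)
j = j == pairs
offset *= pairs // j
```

Transformed code:
offset = offset - count % offset
if count > count < offset:
    emit(offset)
    pairs = pairs - (count - count)
if pairs == pairs:
    offset = offset + (pairs - pairs)
j = []
for width in pairs:
    if offset != offset:
        j.append(7 + 26)
handle(j)
record(count)
process(j)
j = j == pairs
offset = offset * (pairs // j)

8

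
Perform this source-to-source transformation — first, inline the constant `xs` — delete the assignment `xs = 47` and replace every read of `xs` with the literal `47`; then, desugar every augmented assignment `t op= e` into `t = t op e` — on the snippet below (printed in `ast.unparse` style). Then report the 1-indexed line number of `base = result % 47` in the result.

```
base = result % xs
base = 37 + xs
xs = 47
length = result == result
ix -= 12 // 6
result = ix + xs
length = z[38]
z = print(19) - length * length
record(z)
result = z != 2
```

1

Transformed code:
base = result % 47
base = 37 + 47
length = result == result
ix = ix - 12 // 6
result = ix + 47
length = z[38]
z = print(19) - length * length
record(z)
result = z != 2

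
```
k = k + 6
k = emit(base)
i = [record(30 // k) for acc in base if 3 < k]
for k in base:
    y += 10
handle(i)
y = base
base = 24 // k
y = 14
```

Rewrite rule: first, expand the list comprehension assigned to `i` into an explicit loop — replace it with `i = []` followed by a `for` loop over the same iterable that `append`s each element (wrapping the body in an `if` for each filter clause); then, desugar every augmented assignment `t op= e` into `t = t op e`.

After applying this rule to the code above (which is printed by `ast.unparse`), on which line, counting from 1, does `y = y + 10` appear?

8

Transformed code:
k = k + 6
k = emit(base)
i = []
for acc in base:
    if 3 < k:
        i.append(record(30 // k))
for k in base:
    y = y + 10
handle(i)
y = base
base = 24 // k
y = 14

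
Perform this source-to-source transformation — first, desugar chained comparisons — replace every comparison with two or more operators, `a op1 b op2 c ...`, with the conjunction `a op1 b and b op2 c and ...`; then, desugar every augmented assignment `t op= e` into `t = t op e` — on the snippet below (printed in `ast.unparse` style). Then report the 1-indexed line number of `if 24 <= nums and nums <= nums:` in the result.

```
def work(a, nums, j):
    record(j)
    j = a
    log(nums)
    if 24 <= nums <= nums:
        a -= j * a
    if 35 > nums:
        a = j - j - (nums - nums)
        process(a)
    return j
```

5

Transformed code:
def work(a, nums, j):
    record(j)
    j = a
    log(nums)
    if 24 <= nums and nums <= nums:
        a = a - j * a
    if 35 > nums:
        a = j - j - (nums - nums)
        process(a)
    return j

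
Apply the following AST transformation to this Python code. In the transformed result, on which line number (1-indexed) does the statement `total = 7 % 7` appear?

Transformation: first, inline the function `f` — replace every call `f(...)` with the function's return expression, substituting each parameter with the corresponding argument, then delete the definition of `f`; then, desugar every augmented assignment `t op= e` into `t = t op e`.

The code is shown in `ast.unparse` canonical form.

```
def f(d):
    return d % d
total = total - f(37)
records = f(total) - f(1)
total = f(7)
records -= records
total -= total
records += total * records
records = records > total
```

3

Transformed code:
total = total - 37 % 37
records = total % total - 1 % 1
total = 7 % 7
records = records - records
total = total - total
records = records + total * records
records = records > total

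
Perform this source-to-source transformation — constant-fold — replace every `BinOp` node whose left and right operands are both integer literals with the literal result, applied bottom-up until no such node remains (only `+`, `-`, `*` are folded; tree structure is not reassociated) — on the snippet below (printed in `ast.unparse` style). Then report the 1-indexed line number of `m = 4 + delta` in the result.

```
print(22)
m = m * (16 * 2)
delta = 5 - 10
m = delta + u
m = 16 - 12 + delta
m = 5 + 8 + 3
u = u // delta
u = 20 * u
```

Transformed code:
print(22)
m = m * 32
delta = -5
m = delta + u
m = 4 + delta
m = 16
u = u // delta
u = 20 * u

5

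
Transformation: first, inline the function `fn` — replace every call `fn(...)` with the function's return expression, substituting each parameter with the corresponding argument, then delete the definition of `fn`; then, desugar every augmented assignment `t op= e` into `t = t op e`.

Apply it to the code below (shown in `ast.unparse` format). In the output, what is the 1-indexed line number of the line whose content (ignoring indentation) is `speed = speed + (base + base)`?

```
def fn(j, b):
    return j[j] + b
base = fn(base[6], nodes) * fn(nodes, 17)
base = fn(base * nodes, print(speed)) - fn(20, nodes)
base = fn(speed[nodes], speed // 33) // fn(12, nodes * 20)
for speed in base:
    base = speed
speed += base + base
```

6

Transformed code:
base = (base[6][base[6]] + nodes) * (nodes[nodes] + 17)
base = (base * nodes)[base * nodes] + print(speed) - (20[20] + nodes)
base = (speed[nodes][speed[nodes]] + speed // 33) // (12[12] + nodes * 20)
for speed in base:
    base = speed
speed = speed + (base + base)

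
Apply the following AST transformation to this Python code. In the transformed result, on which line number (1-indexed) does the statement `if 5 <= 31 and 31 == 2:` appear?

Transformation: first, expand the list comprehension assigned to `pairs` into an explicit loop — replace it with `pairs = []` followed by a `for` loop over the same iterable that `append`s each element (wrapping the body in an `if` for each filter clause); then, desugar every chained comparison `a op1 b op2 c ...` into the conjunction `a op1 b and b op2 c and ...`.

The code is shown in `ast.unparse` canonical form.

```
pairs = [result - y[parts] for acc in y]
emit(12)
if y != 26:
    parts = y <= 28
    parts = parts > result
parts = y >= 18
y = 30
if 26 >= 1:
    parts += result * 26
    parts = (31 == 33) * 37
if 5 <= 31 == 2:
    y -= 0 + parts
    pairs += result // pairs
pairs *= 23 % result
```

13

Transformed code:
pairs = []
for acc in y:
    pairs.append(result - y[parts])
emit(12)
if y != 26:
    parts = y <= 28
    parts = parts > result
parts = y >= 18
y = 30
if 26 >= 1:
    parts += result * 26
    parts = (31 == 33) * 37
if 5 <= 31 and 31 == 2:
    y -= 0 + parts
    pairs += result // pairs
pairs *= 23 % result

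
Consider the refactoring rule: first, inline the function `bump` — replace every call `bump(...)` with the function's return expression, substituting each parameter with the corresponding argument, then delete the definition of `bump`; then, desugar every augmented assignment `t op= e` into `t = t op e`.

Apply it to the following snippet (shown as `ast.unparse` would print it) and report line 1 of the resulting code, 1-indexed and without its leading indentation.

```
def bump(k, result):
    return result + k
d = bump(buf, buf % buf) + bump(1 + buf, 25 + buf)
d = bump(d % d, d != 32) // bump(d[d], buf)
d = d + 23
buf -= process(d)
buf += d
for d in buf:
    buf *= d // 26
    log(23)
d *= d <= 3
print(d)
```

Transformed code:
d = buf % buf + buf + (25 + buf + (1 + buf))
d = ((d != 32) + d % d) // (buf + d[d])
d = d + 23
buf = buf - process(d)
buf = buf + d
for d in buf:
    buf = buf * (d // 26)
    log(23)
d = d * (d <= 3)
print(d)

d = buf % buf + buf + (25 + buf + (1 + buf))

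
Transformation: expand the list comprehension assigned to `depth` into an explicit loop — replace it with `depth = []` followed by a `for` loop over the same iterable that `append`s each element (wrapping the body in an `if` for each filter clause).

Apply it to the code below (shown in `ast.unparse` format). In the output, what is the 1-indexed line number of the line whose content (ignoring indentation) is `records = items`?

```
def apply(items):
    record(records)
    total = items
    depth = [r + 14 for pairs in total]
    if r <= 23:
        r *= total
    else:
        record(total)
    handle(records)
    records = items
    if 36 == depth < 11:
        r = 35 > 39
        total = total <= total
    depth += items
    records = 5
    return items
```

Transformed code:
def apply(items):
    record(records)
    total = items
    depth = []
    for pairs in total:
        depth.append(r + 14)
    if r <= 23:
        r *= total
    else:
        record(total)
    handle(records)
    records = items
    if 36 == depth < 11:
        r = 35 > 39
        total = total <= total
    depth += items
    records = 5
    return items

12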